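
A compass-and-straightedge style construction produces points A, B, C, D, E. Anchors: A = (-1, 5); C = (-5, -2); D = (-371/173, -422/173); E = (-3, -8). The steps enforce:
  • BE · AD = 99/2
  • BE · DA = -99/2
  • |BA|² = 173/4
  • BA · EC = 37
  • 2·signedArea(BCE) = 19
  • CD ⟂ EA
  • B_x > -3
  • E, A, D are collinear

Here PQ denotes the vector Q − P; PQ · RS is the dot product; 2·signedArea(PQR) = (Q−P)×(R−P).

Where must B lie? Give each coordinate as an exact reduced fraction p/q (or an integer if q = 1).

1. B_x = -2  [BE · AD = 99/2 ∩ BA · EC = 37]
2. B_y = -3/2  [BE · AD = 99/2 ∩ BA · EC = 37]
   → B = (-2, -3/2)

B = (-2, -3/2)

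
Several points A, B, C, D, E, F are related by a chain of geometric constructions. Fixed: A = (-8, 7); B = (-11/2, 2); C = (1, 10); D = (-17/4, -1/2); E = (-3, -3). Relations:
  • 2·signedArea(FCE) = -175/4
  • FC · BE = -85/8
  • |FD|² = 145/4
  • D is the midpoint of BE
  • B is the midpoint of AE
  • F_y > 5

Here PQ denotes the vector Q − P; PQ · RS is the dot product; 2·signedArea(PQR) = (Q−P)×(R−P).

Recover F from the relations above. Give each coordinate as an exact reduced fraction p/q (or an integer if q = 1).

F = (-15/4, 11/2)

1. F_x = -15/4  [2·signedArea(FCE) = -175/4 ∩ FC · BE = -85/8]
2. F_y = 11/2  [2·signedArea(FCE) = -175/4 ∩ FC · BE = -85/8]
   → F = (-15/4, 11/2)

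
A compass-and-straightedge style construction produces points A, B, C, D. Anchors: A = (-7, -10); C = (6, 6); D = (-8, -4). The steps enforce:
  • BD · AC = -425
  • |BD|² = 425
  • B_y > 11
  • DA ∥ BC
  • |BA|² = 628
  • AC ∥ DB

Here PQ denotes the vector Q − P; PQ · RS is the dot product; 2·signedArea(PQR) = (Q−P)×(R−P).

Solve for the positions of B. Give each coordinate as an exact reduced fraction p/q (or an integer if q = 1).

B = (5, 12)

1. B_x = 5  [DA ∥ BC ∩ AC ∥ DB]
2. B_y = 12  [DA ∥ BC ∩ AC ∥ DB]
   → B = (5, 12)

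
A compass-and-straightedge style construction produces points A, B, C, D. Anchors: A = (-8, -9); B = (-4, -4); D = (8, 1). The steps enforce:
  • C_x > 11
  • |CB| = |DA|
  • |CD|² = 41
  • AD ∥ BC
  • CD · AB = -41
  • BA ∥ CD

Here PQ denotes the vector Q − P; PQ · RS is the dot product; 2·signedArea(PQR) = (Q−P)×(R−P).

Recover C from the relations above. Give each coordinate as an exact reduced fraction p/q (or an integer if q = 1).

1. C_x = 12  [BA ∥ CD ∩ AD ∥ BC]
2. C_y = 6  [BA ∥ CD ∩ AD ∥ BC]
   → C = (12, 6)

C = (12, 6)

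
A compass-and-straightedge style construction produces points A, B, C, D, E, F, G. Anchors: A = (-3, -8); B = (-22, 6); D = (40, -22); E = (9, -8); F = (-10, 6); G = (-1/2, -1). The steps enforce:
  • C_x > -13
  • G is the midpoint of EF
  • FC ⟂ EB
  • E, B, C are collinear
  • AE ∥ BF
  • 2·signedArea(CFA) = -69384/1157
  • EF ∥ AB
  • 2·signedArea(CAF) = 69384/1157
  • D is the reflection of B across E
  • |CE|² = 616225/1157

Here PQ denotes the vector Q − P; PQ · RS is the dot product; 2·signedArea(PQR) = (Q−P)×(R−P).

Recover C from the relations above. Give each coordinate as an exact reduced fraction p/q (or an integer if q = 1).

1. C_x = -13922/1157  [E, B, C are collinear ∩ FC ⟂ EB]
2. C_y = 1734/1157  [E, B, C are collinear ∩ FC ⟂ EB]
   → C = (-13922/1157, 1734/1157)

C = (-13922/1157, 1734/1157)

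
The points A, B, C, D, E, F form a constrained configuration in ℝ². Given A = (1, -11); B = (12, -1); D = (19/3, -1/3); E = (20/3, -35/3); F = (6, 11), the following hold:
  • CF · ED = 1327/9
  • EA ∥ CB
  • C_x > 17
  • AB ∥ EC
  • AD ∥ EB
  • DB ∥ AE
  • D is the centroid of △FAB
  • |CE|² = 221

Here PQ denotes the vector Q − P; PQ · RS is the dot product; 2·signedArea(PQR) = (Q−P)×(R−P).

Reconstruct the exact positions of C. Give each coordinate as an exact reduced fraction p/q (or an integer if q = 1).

1. C_x = 53/3  [EA ∥ CB ∩ AB ∥ EC]
2. C_y = -5/3  [EA ∥ CB ∩ AB ∥ EC]
   → C = (53/3, -5/3)

C = (53/3, -5/3)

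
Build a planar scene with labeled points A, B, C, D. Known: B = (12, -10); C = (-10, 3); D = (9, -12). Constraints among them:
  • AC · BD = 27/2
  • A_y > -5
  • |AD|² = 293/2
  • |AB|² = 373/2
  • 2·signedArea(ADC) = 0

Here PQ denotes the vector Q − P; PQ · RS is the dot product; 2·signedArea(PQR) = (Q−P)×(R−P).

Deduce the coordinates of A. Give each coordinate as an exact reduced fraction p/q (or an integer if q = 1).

A = (-1/2, -9/2)

1. A_x = -1/2  [2·signedArea(ADC) = 0 ∩ AC · BD = 27/2]
2. A_y = -9/2  [2·signedArea(ADC) = 0 ∩ AC · BD = 27/2]
   → A = (-1/2, -9/2)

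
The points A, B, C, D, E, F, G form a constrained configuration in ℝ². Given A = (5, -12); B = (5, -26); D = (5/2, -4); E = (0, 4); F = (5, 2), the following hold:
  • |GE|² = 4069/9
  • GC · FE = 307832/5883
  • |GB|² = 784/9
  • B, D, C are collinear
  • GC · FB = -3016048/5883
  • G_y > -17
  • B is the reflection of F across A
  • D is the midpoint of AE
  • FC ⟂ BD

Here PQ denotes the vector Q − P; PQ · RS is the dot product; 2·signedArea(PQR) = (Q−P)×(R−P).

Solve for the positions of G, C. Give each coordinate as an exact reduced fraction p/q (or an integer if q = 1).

1. C_x = 3645/1961  [B, D, C are collinear ∩ FC ⟂ BD]
2. C_y = 3222/1961  [B, D, C are collinear ∩ FC ⟂ BD]
   → C = (3645/1961, 3222/1961)
3. G_x = 5  [GC · FE = 307832/5883 ∩ GC · FB = -3016048/5883]
4. G_y = -50/3  [GC · FE = 307832/5883 ∩ GC · FB = -3016048/5883]
   → G = (5, -50/3)

C = (3645/1961, 3222/1961)
G = (5, -50/3)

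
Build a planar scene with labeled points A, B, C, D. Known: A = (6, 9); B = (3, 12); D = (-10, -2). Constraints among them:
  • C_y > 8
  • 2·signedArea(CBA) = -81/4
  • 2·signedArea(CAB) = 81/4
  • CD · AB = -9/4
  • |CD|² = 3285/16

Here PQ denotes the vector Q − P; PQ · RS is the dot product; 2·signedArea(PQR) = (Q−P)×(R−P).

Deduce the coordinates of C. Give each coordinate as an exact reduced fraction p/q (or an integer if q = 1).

C = (-1/4, 17/2)

1. C_x = -1/4  [2·signedArea(CAB) = 81/4 ∩ CD · AB = -9/4]
2. C_y = 17/2  [2·signedArea(CAB) = 81/4 ∩ CD · AB = -9/4]
   → C = (-1/4, 17/2)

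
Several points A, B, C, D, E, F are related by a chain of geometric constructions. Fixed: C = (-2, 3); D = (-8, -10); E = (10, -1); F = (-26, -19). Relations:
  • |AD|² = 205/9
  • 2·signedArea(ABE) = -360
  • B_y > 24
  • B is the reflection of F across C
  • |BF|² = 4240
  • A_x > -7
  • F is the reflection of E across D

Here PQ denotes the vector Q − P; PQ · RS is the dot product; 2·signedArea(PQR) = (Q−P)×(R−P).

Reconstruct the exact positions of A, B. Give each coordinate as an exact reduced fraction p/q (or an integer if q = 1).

1. B_x = 22  [B is the reflection of F across C]
2. B_y = 25  [B is the reflection of F across C]
   → B = (22, 25)
3. A_x = -6  [line 26·x + -12·y + 88 = 0 ∩ |AD|² = 205/9]
4. A_y = -17/3  [line 26·x + -12·y + 88 = 0 ∩ |AD|² = 205/9]
   → A = (-6, -17/3)

A = (-6, -17/3)
B = (22, 25)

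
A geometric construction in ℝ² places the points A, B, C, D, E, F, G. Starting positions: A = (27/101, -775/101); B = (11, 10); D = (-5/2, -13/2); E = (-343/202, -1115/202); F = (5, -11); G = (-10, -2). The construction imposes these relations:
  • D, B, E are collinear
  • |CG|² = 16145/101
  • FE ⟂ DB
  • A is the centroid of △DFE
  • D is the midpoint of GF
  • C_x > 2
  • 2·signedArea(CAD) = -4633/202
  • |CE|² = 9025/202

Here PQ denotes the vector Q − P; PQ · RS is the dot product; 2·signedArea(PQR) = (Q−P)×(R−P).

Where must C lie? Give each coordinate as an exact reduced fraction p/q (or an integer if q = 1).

1. C_x = 256/101  [line -237/202·x + -559/202·y + 407/202 = 0 ∩ |CE|² = 9025/202]
2. C_y = -35/101  [line -237/202·x + -559/202·y + 407/202 = 0 ∩ |CE|² = 9025/202]
   → C = (256/101, -35/101)

C = (256/101, -35/101)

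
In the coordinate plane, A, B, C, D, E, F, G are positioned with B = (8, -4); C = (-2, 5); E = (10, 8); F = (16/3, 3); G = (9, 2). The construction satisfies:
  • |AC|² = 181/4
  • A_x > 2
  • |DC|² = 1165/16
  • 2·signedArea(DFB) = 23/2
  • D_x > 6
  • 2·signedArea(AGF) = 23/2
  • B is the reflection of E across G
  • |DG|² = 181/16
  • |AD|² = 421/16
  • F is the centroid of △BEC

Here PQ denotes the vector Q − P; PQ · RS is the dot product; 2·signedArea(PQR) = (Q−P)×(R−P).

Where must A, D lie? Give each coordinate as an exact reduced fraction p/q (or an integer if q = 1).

1. A_x = 3  [line -1·x + -11/3·y + 29/6 = 0 ∩ |AC|² = 181/4]
2. A_y = 1/2  [line -1·x + -11/3·y + 29/6 = 0 ∩ |AC|² = 181/4]
   → A = (3, 1/2)
3. D_x = 13/2  [line 7·x + 8/3·y + -341/6 = 0 ∩ |DC|² = 1165/16]
4. D_y = 17/4  [line 7·x + 8/3·y + -341/6 = 0 ∩ |DC|² = 1165/16]
   → D = (13/2, 17/4)

A = (3, 1/2)
D = (13/2, 17/4)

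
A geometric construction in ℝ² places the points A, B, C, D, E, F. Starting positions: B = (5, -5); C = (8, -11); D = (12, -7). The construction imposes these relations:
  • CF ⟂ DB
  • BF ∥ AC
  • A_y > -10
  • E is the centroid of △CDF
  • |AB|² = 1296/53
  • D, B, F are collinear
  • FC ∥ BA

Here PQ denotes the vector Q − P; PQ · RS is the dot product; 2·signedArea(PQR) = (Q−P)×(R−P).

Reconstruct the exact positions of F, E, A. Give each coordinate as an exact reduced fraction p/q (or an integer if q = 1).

1. F_x = 496/53  [D, B, F are collinear ∩ CF ⟂ DB]
2. F_y = -331/53  [D, B, F are collinear ∩ CF ⟂ DB]
   → F = (496/53, -331/53)
3. E_x = 1556/159  [E is the centroid of △CDF]
4. E_y = -1285/159  [E is the centroid of △CDF]
   → E = (1556/159, -1285/159)
5. A_x = 193/53  [BF ∥ AC ∩ FC ∥ BA]
6. A_y = -517/53  [BF ∥ AC ∩ FC ∥ BA]
   → A = (193/53, -517/53)

A = (193/53, -517/53)
E = (1556/159, -1285/159)
F = (496/53, -331/53)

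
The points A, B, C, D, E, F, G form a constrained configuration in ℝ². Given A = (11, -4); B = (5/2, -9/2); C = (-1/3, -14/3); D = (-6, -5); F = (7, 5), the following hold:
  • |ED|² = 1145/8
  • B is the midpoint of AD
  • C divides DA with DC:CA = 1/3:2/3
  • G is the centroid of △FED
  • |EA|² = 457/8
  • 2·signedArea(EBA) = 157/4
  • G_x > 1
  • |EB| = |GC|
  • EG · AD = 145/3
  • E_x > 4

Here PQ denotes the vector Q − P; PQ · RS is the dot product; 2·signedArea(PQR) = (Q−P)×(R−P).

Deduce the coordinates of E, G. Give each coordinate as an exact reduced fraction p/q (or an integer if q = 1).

E = (19/4, 1/4)
G = (23/12, 1/12)

1. E_x = 19/4  [line -1/2·x + 17/2·y + 1/4 = 0 ∩ |ED|² = 1145/8]
2. E_y = 1/4  [line -1/2·x + 17/2·y + 1/4 = 0 ∩ |ED|² = 1145/8]
   → E = (19/4, 1/4)
3. G_x = 23/12  [G is the centroid of △FED]
4. G_y = 1/12  [G is the centroid of △FED]
   → G = (23/12, 1/12)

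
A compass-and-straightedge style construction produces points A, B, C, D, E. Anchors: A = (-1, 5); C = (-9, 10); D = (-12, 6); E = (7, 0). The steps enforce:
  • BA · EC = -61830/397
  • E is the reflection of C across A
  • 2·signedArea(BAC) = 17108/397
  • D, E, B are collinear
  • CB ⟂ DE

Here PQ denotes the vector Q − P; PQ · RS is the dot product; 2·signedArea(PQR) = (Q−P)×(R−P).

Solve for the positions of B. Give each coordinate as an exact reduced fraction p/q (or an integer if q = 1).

1. B_x = -4137/397  [D, E, B are collinear ∩ CB ⟂ DE]
2. B_y = 2184/397  [D, E, B are collinear ∩ CB ⟂ DE]
   → B = (-4137/397, 2184/397)

B = (-4137/397, 2184/397)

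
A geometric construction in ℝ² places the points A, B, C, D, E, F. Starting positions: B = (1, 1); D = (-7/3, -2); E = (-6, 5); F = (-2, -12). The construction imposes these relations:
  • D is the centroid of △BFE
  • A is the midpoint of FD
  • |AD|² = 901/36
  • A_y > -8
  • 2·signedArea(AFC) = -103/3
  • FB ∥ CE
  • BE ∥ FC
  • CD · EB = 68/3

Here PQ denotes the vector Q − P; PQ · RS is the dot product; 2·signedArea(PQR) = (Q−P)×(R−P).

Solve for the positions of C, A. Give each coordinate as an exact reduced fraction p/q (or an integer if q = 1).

A = (-13/6, -7)
C = (-9, -8)

1. C_x = -9  [FB ∥ CE ∩ BE ∥ FC]
2. C_y = -8  [FB ∥ CE ∩ BE ∥ FC]
   → C = (-9, -8)
3. A_x = -13/6  [A is the midpoint of FD]
4. A_y = -7  [A is the midpoint of FD]
   → A = (-13/6, -7)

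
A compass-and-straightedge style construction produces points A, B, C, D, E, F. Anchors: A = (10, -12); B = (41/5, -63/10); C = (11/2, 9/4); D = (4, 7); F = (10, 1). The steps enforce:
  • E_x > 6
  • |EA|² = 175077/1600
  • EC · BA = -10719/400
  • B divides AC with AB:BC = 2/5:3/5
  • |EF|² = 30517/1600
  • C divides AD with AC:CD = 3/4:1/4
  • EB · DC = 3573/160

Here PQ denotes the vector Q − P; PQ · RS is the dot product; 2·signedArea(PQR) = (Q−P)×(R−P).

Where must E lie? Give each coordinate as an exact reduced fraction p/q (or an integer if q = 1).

E = (137/20, -81/40)

1. E_x = 137/20  [line -3/2·x + 19/4·y + 3183/160 = 0 ∩ |EA|² = 175077/1600]
2. E_y = -81/40  [line -3/2·x + 19/4·y + 3183/160 = 0 ∩ |EA|² = 175077/1600]
   → E = (137/20, -81/40)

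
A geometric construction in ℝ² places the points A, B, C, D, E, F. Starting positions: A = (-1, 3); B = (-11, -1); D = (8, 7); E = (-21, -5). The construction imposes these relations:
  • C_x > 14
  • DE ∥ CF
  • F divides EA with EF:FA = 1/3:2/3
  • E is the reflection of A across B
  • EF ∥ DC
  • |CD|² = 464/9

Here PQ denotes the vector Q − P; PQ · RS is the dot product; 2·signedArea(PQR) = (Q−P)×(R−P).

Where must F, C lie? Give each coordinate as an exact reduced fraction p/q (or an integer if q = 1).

1. F_x = -43/3  [F divides EA with EF:FA = 1/3:2/3]
2. F_y = -7/3  [F divides EA with EF:FA = 1/3:2/3]
   → F = (-43/3, -7/3)
3. C_x = 44/3  [DE ∥ CF ∩ EF ∥ DC]
4. C_y = 29/3  [DE ∥ CF ∩ EF ∥ DC]
   → C = (44/3, 29/3)

C = (44/3, 29/3)
F = (-43/3, -7/3)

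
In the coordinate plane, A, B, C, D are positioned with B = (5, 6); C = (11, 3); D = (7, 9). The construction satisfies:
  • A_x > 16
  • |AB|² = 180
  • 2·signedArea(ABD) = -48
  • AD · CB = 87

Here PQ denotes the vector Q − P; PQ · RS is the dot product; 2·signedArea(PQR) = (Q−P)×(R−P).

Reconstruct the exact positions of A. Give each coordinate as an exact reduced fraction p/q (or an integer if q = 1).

A = (17, 0)

1. A_x = 17  [2·signedArea(ABD) = -48 ∩ AD · CB = 87]
2. A_y = 0  [2·signedArea(ABD) = -48 ∩ AD · CB = 87]
   → A = (17, 0)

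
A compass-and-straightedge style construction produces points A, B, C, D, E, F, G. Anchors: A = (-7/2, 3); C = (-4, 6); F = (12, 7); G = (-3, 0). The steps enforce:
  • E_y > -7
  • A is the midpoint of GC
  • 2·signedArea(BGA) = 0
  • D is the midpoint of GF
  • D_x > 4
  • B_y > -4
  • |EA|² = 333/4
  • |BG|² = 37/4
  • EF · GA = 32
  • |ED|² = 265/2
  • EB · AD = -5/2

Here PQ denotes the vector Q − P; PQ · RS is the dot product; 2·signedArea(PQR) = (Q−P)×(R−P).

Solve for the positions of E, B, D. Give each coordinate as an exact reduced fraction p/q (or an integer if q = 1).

B = (-5/2, -3)
D = (9/2, 7/2)
E = (-2, -6)

1. E_x = -2  [line 1/2·x + -3·y + -17 = 0 ∩ |EA|² = 333/4]
2. E_y = -6  [line 1/2·x + -3·y + -17 = 0 ∩ |EA|² = 333/4]
   → E = (-2, -6)
3. D_x = 9/2  [D is the midpoint of GF]
4. D_y = 7/2  [D is the midpoint of GF]
   → D = (9/2, 7/2)
5. B_x = -5/2  [EB · AD = -5/2 ∩ 2·signedArea(BGA) = 0]
6. B_y = -3  [EB · AD = -5/2 ∩ 2·signedArea(BGA) = 0]
   → B = (-5/2, -3)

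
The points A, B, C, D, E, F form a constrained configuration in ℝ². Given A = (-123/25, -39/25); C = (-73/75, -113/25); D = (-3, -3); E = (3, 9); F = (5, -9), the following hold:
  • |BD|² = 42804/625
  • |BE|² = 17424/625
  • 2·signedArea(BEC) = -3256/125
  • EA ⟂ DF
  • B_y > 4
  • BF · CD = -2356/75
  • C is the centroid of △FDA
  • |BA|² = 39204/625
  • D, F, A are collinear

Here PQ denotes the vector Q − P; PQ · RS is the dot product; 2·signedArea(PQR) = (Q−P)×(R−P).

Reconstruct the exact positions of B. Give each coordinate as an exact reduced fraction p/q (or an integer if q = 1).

1. B_x = -21/125  [2·signedArea(BEC) = -3256/125 ∩ BF · CD = -2356/75]
2. B_y = 597/125  [2·signedArea(BEC) = -3256/125 ∩ BF · CD = -2356/75]
   → B = (-21/125, 597/125)

B = (-21/125, 597/125)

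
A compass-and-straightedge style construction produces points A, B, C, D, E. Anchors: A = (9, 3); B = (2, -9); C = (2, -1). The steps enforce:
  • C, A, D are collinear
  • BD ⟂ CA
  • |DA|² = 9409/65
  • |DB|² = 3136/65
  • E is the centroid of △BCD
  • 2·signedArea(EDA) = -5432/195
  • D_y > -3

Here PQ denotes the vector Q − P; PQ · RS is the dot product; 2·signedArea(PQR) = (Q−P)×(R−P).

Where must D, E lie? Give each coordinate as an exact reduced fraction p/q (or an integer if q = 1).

D = (-94/65, -193/65)
E = (166/195, -281/65)

1. D_x = -94/65  [C, A, D are collinear ∩ BD ⟂ CA]
2. D_y = -193/65  [C, A, D are collinear ∩ BD ⟂ CA]
   → D = (-94/65, -193/65)
3. E_x = 166/195  [E is the centroid of △BCD]
4. E_y = -281/65  [E is the centroid of △BCD]
   → E = (166/195, -281/65)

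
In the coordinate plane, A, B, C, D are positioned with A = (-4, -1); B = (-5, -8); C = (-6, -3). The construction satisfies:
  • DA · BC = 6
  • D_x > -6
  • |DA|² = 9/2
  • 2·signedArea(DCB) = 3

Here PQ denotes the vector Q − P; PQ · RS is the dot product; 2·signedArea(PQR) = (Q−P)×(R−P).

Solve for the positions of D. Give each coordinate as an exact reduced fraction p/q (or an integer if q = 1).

D = (-11/2, -5/2)

1. D_x = -11/2  [2·signedArea(DCB) = 3 ∩ DA · BC = 6]
2. D_y = -5/2  [2·signedArea(DCB) = 3 ∩ DA · BC = 6]
   → D = (-11/2, -5/2)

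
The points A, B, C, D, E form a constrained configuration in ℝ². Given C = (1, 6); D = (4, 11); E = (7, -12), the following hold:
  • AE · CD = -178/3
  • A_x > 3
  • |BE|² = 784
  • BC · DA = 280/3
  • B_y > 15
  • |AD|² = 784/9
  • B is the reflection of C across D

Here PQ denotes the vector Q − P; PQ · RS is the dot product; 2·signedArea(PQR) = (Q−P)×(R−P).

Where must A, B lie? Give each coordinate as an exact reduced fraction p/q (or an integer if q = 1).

A = (4, 5/3)
B = (7, 16)

1. A_x = 4  [line -3·x + -5·y + 61/3 = 0 ∩ |AD|² = 784/9]
2. A_y = 5/3  [line -3·x + -5·y + 61/3 = 0 ∩ |AD|² = 784/9]
   → A = (4, 5/3)
3. B_x = 7  [B is the reflection of C across D]
4. B_y = 16  [B is the reflection of C across D]
   → B = (7, 16)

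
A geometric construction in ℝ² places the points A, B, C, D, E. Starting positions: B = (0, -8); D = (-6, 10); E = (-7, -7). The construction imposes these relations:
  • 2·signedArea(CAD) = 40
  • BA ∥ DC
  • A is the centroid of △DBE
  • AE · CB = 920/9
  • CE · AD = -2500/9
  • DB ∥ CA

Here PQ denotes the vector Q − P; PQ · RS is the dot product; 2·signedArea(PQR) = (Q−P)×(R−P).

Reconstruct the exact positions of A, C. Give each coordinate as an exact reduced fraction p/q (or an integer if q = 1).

A = (-13/3, -5/3)
C = (-31/3, 49/3)

1. A_x = -13/3  [A is the centroid of △DBE]
2. A_y = -5/3  [A is the centroid of △DBE]
   → A = (-13/3, -5/3)
3. C_x = -31/3  [DB ∥ CA ∩ BA ∥ DC]
4. C_y = 49/3  [DB ∥ CA ∩ BA ∥ DC]
   → C = (-31/3, 49/3)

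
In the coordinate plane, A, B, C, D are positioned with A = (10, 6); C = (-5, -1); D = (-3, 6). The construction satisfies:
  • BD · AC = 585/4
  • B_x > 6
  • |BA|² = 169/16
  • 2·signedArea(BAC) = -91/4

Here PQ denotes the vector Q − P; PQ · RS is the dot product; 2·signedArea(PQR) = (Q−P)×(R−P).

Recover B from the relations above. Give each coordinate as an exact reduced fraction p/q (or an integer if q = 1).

1. B_x = 27/4  [2·signedArea(BAC) = -91/4 ∩ BD · AC = 585/4]
2. B_y = 6  [2·signedArea(BAC) = -91/4 ∩ BD · AC = 585/4]
   → B = (27/4, 6)

B = (27/4, 6)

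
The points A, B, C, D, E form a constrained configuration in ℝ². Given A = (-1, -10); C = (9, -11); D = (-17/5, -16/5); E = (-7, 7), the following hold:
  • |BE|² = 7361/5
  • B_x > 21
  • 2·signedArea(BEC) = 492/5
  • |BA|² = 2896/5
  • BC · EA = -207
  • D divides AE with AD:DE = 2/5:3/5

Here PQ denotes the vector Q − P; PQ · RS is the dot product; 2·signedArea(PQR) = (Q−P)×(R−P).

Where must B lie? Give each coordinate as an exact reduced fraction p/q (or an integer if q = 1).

1. B_x = 107/5  [2·signedArea(BEC) = 492/5 ∩ BC · EA = -207]
2. B_y = -94/5  [2·signedArea(BEC) = 492/5 ∩ BC · EA = -207]
   → B = (107/5, -94/5)

B = (107/5, -94/5)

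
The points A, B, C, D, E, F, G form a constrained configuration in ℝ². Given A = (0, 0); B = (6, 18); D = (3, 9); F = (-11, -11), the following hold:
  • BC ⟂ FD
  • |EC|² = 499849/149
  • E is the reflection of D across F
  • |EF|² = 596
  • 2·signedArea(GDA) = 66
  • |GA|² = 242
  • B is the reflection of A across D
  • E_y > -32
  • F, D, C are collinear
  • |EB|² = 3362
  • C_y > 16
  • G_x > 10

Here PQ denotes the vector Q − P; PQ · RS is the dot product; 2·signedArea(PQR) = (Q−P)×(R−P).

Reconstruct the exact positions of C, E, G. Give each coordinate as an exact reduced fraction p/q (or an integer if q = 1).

C = (1224/149, 2451/149)
E = (-25, -31)
G = (11, 11)

1. C_x = 1224/149  [F, D, C are collinear ∩ BC ⟂ FD]
2. C_y = 2451/149  [F, D, C are collinear ∩ BC ⟂ FD]
   → C = (1224/149, 2451/149)
3. E_x = -25  [E is the reflection of D across F]
4. E_y = -31  [E is the reflection of D across F]
   → E = (-25, -31)
5. G_x = 11  [line 9·x + -3·y + -66 = 0 ∩ |GA|² = 242]
6. G_y = 11  [line 9·x + -3·y + -66 = 0 ∩ |GA|² = 242]
   → G = (11, 11)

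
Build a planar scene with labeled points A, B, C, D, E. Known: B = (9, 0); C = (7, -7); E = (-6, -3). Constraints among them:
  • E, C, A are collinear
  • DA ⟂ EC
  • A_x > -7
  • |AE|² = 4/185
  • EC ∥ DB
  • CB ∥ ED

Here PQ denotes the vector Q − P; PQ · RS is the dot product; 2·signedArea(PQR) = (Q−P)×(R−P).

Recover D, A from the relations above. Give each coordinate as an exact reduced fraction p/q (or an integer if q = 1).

1. D_x = -4  [EC ∥ DB ∩ CB ∥ ED]
2. D_y = 4  [EC ∥ DB ∩ CB ∥ ED]
   → D = (-4, 4)
3. A_x = -1136/185  [E, C, A are collinear ∩ DA ⟂ EC]
4. A_y = -547/185  [E, C, A are collinear ∩ DA ⟂ EC]
   → A = (-1136/185, -547/185)

A = (-1136/185, -547/185)
D = (-4, 4)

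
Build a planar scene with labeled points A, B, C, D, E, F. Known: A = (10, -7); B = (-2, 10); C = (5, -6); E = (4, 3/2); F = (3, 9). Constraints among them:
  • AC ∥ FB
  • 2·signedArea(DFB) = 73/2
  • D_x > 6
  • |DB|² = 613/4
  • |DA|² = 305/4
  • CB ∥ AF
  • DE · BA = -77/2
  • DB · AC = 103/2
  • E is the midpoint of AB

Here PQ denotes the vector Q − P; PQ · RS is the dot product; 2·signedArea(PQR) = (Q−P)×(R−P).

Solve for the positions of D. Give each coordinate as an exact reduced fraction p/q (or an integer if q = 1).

1. D_x = 13/2  [DE · BA = -77/2 ∩ DB · AC = 103/2]
2. D_y = 1  [DE · BA = -77/2 ∩ DB · AC = 103/2]
   → D = (13/2, 1)

D = (13/2, 1)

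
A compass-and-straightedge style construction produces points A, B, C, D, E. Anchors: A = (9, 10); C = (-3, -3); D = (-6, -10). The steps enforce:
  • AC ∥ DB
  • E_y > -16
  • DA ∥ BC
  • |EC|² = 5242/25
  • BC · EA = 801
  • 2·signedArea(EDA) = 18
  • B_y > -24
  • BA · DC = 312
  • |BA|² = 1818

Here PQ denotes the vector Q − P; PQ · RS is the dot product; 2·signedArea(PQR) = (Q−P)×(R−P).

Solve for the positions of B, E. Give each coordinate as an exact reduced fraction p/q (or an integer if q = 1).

1. B_x = -18  [DA ∥ BC ∩ AC ∥ DB]
2. B_y = -23  [DA ∥ BC ∩ AC ∥ DB]
   → B = (-18, -23)
3. E_x = -54/5  [2·signedArea(EDA) = 18 ∩ BC · EA = 801]
4. E_y = -76/5  [2·signedArea(EDA) = 18 ∩ BC · EA = 801]
   → E = (-54/5, -76/5)

B = (-18, -23)
E = (-54/5, -76/5)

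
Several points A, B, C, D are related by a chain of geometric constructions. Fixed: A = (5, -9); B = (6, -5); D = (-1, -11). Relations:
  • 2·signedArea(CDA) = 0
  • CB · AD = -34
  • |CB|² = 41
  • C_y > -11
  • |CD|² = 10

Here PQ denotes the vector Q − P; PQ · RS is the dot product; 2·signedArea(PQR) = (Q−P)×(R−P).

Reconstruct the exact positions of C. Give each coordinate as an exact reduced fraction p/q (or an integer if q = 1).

1. C_x = 2  [2·signedArea(CDA) = 0 ∩ CB · AD = -34]
2. C_y = -10  [2·signedArea(CDA) = 0 ∩ CB · AD = -34]
   → C = (2, -10)

C = (2, -10)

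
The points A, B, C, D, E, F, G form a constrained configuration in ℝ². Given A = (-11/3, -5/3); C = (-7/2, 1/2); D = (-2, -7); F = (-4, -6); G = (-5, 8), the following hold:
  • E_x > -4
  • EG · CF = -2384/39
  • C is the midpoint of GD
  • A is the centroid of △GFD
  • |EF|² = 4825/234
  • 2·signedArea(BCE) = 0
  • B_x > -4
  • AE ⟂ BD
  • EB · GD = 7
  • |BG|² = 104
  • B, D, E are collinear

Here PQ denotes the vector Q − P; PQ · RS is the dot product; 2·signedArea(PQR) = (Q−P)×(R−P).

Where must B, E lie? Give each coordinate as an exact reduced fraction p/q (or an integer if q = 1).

1. E_x = -241/78  [line 1/2·x + 13/2·y + 907/78 = 0 ∩ |EF|² = 4825/234]
2. E_y = -121/78  [line 1/2·x + 13/2·y + 907/78 = 0 ∩ |EF|² = 4825/234]
   → E = (-241/78, -121/78)
3. B_x = -3  [2·signedArea(BCE) = 0 ∩ EB · GD = 7]
4. B_y = -2  [2·signedArea(BCE) = 0 ∩ EB · GD = 7]
   → B = (-3, -2)

B = (-3, -2)
E = (-241/78, -121/78)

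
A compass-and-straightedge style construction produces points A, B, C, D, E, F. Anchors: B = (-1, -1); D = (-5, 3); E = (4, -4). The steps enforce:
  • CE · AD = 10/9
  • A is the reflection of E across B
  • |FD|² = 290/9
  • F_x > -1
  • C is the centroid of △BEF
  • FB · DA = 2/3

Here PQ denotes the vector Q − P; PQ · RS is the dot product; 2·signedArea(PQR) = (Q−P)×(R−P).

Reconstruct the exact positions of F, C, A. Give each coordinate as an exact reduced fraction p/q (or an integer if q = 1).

1. A_x = -6  [A is the reflection of E across B]
2. A_y = 2  [A is the reflection of E across B]
   → A = (-6, 2)
3. F_x = -2/3  [line 1·x + 1·y + 4/3 = 0 ∩ |FD|² = 290/9]
4. F_y = -2/3  [line 1·x + 1·y + 4/3 = 0 ∩ |FD|² = 290/9]
   → F = (-2/3, -2/3)
5. C_x = 7/9  [C is the centroid of △BEF]
6. C_y = -17/9  [C is the centroid of △BEF]
   → C = (7/9, -17/9)

A = (-6, 2)
C = (7/9, -17/9)
F = (-2/3, -2/3)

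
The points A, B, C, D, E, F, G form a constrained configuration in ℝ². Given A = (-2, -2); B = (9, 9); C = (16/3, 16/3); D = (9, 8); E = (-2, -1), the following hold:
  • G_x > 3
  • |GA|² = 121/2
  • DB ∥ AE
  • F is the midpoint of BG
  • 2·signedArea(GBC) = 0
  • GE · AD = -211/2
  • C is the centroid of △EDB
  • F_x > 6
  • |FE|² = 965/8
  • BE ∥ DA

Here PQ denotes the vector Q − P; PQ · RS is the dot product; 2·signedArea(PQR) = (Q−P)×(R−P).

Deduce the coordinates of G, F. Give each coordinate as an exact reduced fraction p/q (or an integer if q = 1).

1. G_x = 7/2  [2·signedArea(GBC) = 0 ∩ GE · AD = -211/2]
2. G_y = 7/2  [2·signedArea(GBC) = 0 ∩ GE · AD = -211/2]
   → G = (7/2, 7/2)
3. F_x = 25/4  [F is the midpoint of BG]
4. F_y = 25/4  [F is the midpoint of BG]
   → F = (25/4, 25/4)

F = (25/4, 25/4)
G = (7/2, 7/2)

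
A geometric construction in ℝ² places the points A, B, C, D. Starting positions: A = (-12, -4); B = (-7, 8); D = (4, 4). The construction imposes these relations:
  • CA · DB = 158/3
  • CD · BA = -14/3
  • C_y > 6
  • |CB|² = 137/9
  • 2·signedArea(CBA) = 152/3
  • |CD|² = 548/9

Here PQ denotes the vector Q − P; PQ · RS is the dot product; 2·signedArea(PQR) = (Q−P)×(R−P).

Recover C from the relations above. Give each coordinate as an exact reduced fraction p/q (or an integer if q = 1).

1. C_x = -10/3  [CA · DB = 158/3 ∩ 2·signedArea(CBA) = 152/3]
2. C_y = 20/3  [CA · DB = 158/3 ∩ 2·signedArea(CBA) = 152/3]
   → C = (-10/3, 20/3)

C = (-10/3, 20/3)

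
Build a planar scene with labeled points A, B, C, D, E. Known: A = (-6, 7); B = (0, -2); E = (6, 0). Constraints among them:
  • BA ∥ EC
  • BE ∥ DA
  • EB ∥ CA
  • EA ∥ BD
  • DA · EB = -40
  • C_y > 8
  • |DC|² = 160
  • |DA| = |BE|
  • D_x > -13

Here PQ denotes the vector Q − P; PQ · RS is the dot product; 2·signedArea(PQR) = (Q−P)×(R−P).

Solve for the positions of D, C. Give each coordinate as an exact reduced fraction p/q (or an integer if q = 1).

C = (0, 9)
D = (-12, 5)

1. D_x = -12  [BE ∥ DA ∩ EA ∥ BD]
2. D_y = 5  [BE ∥ DA ∩ EA ∥ BD]
   → D = (-12, 5)
3. C_x = 0  [EB ∥ CA ∩ BA ∥ EC]
4. C_y = 9  [EB ∥ CA ∩ BA ∥ EC]
   → C = (0, 9)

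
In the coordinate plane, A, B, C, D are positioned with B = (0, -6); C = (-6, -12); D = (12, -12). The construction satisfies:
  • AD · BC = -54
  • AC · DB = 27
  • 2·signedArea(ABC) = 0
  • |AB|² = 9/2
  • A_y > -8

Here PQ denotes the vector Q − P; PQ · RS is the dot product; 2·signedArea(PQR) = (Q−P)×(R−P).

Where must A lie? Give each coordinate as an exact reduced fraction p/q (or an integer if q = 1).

1. A_x = -3/2  [2·signedArea(ABC) = 0 ∩ AC · DB = 27]
2. A_y = -15/2  [2·signedArea(ABC) = 0 ∩ AC · DB = 27]
   → A = (-3/2, -15/2)

A = (-3/2, -15/2)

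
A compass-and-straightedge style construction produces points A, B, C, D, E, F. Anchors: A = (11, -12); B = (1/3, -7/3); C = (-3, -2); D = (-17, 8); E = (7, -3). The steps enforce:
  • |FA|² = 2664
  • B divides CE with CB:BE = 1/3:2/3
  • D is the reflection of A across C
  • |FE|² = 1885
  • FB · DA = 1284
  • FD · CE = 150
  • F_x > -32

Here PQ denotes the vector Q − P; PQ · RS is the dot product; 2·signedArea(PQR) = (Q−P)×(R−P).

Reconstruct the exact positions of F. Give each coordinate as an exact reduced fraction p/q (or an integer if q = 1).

1. F_x = -31  [FB · DA = 1284 ∩ FD · CE = 150]
2. F_y = 18  [FB · DA = 1284 ∩ FD · CE = 150]
   → F = (-31, 18)

F = (-31, 18)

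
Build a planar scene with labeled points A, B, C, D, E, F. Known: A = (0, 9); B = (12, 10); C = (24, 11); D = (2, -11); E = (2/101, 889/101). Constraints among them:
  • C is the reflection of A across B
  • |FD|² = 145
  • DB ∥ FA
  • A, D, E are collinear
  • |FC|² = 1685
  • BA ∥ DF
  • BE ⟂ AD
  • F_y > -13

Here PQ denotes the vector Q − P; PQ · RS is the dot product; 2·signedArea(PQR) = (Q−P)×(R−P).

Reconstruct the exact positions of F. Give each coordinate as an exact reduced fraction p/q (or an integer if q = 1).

1. F_x = -10  [DB ∥ FA ∩ BA ∥ DF]
2. F_y = -12  [DB ∥ FA ∩ BA ∥ DF]
   → F = (-10, -12)

F = (-10, -12)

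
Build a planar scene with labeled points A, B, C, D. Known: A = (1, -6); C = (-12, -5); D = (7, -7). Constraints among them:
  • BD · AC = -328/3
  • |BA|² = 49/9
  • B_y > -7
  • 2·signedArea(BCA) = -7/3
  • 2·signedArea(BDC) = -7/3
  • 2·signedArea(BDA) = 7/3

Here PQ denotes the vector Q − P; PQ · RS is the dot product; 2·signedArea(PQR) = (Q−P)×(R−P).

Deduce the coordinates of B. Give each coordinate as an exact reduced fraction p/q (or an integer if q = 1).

B = (-4/3, -6)

1. B_x = -4/3  [2·signedArea(BDC) = -7/3 ∩ 2·signedArea(BDA) = 7/3]
2. B_y = -6  [2·signedArea(BDC) = -7/3 ∩ 2·signedArea(BDA) = 7/3]
   → B = (-4/3, -6)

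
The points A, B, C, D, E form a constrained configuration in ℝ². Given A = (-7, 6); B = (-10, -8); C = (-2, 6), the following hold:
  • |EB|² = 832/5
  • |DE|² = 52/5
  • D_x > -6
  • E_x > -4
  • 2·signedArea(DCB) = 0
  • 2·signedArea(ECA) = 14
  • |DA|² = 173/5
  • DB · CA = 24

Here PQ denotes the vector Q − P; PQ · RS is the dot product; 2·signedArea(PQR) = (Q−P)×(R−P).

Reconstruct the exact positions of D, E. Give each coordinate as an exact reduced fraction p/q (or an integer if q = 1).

1. D_x = -26/5  [2·signedArea(DCB) = 0 ∩ DB · CA = 24]
2. D_y = 2/5  [2·signedArea(DCB) = 0 ∩ DB · CA = 24]
   → D = (-26/5, 2/5)
3. E_y = 16/5  [2·signedArea(ECA) = 14]
4. E_x = -18/5  [|EB|² = 832/5]
   → E = (-18/5, 16/5)

D = (-26/5, 2/5)
E = (-18/5, 16/5)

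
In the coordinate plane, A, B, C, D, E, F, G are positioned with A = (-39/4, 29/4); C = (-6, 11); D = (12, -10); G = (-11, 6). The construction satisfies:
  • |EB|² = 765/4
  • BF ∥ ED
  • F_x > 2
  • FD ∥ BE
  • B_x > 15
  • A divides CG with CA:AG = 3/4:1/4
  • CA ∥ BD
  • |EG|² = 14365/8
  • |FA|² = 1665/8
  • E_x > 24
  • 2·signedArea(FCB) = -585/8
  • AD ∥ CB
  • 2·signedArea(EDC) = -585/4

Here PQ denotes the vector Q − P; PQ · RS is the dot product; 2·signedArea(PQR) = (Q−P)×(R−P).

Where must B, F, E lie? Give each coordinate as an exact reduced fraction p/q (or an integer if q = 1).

B = (63/4, -25/4)
E = (99/4, -67/4)
F = (3, 1/2)

1. B_x = 63/4  [CA ∥ BD ∩ AD ∥ CB]
2. B_y = -25/4  [CA ∥ BD ∩ AD ∥ CB]
   → B = (63/4, -25/4)
3. F_x = 3  [line 69/4·x + 87/4·y + -501/8 = 0 ∩ |FA|² = 1665/8]
4. F_y = 1/2  [line 69/4·x + 87/4·y + -501/8 = 0 ∩ |FA|² = 1665/8]
   → F = (3, 1/2)
5. E_x = 99/4  [BF ∥ ED ∩ FD ∥ BE]
6. E_y = -67/4  [BF ∥ ED ∩ FD ∥ BE]
   → E = (99/4, -67/4)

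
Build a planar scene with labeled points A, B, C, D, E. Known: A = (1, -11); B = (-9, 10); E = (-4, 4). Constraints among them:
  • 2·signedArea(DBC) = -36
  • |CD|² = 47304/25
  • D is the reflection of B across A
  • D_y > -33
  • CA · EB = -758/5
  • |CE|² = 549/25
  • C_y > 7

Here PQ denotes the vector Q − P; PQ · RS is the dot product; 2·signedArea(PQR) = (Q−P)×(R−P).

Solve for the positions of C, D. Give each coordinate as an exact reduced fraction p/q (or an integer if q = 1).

C = (-7, 38/5)
D = (11, -32)

1. C_x = -7  [line 5·x + -6·y + 403/5 = 0 ∩ |CE|² = 549/25]
2. C_y = 38/5  [line 5·x + -6·y + 403/5 = 0 ∩ |CE|² = 549/25]
   → C = (-7, 38/5)
3. D_x = 11  [D is the reflection of B across A]
4. D_y = -32  [D is the reflection of B across A]
   → D = (11, -32)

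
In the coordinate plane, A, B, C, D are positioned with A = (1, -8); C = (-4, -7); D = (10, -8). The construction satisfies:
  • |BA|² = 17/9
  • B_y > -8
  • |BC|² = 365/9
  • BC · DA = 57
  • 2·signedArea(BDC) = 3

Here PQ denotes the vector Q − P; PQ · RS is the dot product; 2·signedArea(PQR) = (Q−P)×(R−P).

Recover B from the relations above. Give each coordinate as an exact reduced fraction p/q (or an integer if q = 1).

1. B_x = 7/3  [BC · DA = 57 ∩ 2·signedArea(BDC) = 3]
2. B_y = -23/3  [BC · DA = 57 ∩ 2·signedArea(BDC) = 3]
   → B = (7/3, -23/3)

B = (7/3, -23/3)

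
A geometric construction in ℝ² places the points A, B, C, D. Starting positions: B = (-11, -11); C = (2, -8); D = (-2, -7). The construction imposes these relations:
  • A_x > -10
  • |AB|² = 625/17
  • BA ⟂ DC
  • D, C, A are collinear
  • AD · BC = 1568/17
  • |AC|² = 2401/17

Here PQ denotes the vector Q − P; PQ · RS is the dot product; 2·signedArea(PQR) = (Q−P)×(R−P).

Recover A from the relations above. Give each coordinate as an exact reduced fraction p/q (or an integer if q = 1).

A = (-162/17, -87/17)

1. A_x = -162/17  [D, C, A are collinear ∩ BA ⟂ DC]
2. A_y = -87/17  [D, C, A are collinear ∩ BA ⟂ DC]
   → A = (-162/17, -87/17)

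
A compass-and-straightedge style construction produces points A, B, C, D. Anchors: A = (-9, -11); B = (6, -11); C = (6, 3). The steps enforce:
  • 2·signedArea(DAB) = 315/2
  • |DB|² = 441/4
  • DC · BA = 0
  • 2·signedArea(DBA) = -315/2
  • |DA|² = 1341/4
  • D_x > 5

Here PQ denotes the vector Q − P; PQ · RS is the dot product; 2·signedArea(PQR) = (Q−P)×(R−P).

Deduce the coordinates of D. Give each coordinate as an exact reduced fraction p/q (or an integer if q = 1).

1. D_x = 6  [DC · BA = 0 ∩ 2·signedArea(DAB) = 315/2]
2. D_y = -1/2  [DC · BA = 0 ∩ 2·signedArea(DAB) = 315/2]
   → D = (6, -1/2)

D = (6, -1/2)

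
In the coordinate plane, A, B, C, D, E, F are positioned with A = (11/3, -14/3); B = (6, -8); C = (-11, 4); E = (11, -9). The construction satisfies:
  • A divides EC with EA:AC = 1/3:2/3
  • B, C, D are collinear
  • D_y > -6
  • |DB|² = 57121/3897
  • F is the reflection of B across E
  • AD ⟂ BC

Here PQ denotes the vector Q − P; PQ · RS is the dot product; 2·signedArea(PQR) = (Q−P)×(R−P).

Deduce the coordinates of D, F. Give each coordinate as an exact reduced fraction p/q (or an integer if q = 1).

D = (3731/1299, -2508/433)
F = (16, -10)

1. D_x = 3731/1299  [B, C, D are collinear ∩ AD ⟂ BC]
2. D_y = -2508/433  [B, C, D are collinear ∩ AD ⟂ BC]
   → D = (3731/1299, -2508/433)
3. F_x = 16  [F is the reflection of B across E]
4. F_y = -10  [F is the reflection of B across E]
   → F = (16, -10)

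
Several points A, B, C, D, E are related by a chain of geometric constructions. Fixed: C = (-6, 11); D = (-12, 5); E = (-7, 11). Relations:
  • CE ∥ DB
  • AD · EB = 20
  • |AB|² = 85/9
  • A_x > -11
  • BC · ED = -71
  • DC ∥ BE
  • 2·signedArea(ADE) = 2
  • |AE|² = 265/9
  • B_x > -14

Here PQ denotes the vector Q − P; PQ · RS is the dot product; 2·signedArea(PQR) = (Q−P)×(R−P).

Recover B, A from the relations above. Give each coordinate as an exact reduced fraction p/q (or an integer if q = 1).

1. B_x = -13  [DC ∥ BE ∩ CE ∥ DB]
2. B_y = 5  [DC ∥ BE ∩ CE ∥ DB]
   → B = (-13, 5)
3. A_x = -32/3  [2·signedArea(ADE) = 2 ∩ AD · EB = 20]
4. A_y = 7  [2·signedArea(ADE) = 2 ∩ AD · EB = 20]
   → A = (-32/3, 7)

A = (-32/3, 7)
B = (-13, 5)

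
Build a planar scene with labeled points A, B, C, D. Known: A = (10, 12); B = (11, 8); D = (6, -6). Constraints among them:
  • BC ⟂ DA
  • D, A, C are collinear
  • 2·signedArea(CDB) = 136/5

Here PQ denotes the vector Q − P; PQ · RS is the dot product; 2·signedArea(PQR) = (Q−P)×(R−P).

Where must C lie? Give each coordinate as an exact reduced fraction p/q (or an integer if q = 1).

C = (46/5, 42/5)

1. C_x = 46/5  [D, A, C are collinear ∩ BC ⟂ DA]
2. C_y = 42/5  [D, A, C are collinear ∩ BC ⟂ DA]
   → C = (46/5, 42/5)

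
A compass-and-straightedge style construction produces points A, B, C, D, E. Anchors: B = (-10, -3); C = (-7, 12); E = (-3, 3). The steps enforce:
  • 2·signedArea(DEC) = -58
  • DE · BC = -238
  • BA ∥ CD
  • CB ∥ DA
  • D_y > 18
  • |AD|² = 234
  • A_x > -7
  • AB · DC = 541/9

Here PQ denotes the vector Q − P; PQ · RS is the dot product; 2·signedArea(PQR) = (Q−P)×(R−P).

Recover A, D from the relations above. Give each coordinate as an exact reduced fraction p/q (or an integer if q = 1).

A = (-20/3, 4)
D = (-11/3, 19)

1. D_x = -11/3  [DE · BC = -238 ∩ 2·signedArea(DEC) = -58]
2. D_y = 19  [DE · BC = -238 ∩ 2·signedArea(DEC) = -58]
   → D = (-11/3, 19)
3. A_x = -20/3  [AB · DC = 541/9 ∩ CB ∥ DA]
4. A_y = 4  [AB · DC = 541/9 ∩ CB ∥ DA]
   → A = (-20/3, 4)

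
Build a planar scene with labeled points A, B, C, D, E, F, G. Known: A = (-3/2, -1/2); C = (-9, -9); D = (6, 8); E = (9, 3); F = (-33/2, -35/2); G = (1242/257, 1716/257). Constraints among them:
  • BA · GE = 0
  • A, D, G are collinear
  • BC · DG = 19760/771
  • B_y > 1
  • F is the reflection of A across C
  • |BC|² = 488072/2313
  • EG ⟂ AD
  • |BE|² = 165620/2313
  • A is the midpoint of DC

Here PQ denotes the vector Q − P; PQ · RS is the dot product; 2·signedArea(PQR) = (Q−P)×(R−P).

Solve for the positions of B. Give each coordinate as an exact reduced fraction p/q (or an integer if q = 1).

B = (157/257, 1459/771)

1. B_x = 157/257  [BA · GE = 0 ∩ BC · DG = 19760/771]
2. B_y = 1459/771  [BA · GE = 0 ∩ BC · DG = 19760/771]
   → B = (157/257, 1459/771)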